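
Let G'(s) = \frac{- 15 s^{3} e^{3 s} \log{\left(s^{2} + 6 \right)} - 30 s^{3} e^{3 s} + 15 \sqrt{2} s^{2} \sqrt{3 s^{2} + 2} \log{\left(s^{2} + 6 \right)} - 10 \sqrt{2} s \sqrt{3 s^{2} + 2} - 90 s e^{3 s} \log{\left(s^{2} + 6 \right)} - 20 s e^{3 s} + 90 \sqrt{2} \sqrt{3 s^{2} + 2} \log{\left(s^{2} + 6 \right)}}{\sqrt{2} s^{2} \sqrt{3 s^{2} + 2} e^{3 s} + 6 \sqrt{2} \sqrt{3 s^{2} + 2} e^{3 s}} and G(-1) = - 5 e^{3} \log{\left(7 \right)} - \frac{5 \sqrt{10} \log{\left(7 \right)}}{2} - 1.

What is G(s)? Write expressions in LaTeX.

G(s) = - 5 \sqrt{\frac{3 s^{2}}{2} + 1} \log{\left(s^{2} + 6 \right)} - 1 - 5 e^{- 3 s} \log{\left(s^{2} + 6 \right)}

G'(s) has the shape u'v + uv' for u = - 5 \sqrt{\frac{3 s^{2}}{2} + 1} - 5 e^{- 3 s} and v = \log{\left(s^{2} + 6 \right)} — it is the derivative of the product u*v.
A general antiderivative is 5 \left(- \sqrt{\frac{3 s^{2}}{2} + 1} - e^{- 3 s}\right) \log{\left(s^{2} + 6 \right)} + C.
The condition gives C = - 5 e^{3} \log{\left(7 \right)} - \frac{5 \sqrt{10} \log{\left(7 \right)}}{2} - 1 - (- 5 e^{3} \log{\left(7 \right)} - \frac{5 \sqrt{10} \log{\left(7 \right)}}{2}) = -1.
So G(s) = - 5 \sqrt{\frac{3 s^{2}}{2} + 1} \log{\left(s^{2} + 6 \right)} - 1 - 5 e^{- 3 s} \log{\left(s^{2} + 6 \right)}.
Check: d/ds[- 5 \sqrt{\frac{3 s^{2}}{2} + 1} \log{\left(s^{2} + 6 \right)} - 1 - 5 e^{- 3 s} \log{\left(s^{2} + 6 \right)}] = \frac{- 15 s^{3} e^{3 s} \log{\left(s^{2} + 6 \right)} - 30 s^{3} e^{3 s} + 15 \sqrt{2} s^{2} \sqrt{3 s^{2} + 2} \log{\left(s^{2} + 6 \right)} - 10 \sqrt{2} s \sqrt{3 s^{2} + 2} - 90 s e^{3 s} \log{\left(s^{2} + 6 \right)} - 20 s e^{3 s} + 90 \sqrt{2} \sqrt{3 s^{2} + 2} \log{\left(s^{2} + 6 \right)}}{\sqrt{2} s^{2} \sqrt{3 s^{2} + 2} e^{3 s} + 6 \sqrt{2} \sqrt{3 s^{2} + 2} e^{3 s}} = G'(s).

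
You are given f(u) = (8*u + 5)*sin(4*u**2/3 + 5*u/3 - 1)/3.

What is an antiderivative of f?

The substitution w = 4*u**2/3 + 5*u/3 - 1 works: f is exactly (dF/dw)*(dw/du) for that inner function.
Check: d/du[-cos(4*u**2/3 + 5*u/3 - 1)] = 8*u*sin(4*u**2/3 + 5*u/3 - 1)/3 + 5*sin(4*u**2/3 + 5*u/3 - 1)/3, which equals f(u).

An antiderivative is F(u) = -cos(4*u**2/3 + 5*u/3 - 1).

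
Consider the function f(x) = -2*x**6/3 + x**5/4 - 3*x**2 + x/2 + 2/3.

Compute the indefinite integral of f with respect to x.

Integrate term by term and add the pieces.
Check: d/dx[-2*x**7/21 + x**6/24 - x**3 + x**2/4 + 2*x/3] = -2*x**6/3 + x**5/4 - 3*x**2 + x/2 + 2/3 = f(x).

F(x) = -2*x**7/21 + x**6/24 - x**3 + x**2/4 + 2*x/3 + C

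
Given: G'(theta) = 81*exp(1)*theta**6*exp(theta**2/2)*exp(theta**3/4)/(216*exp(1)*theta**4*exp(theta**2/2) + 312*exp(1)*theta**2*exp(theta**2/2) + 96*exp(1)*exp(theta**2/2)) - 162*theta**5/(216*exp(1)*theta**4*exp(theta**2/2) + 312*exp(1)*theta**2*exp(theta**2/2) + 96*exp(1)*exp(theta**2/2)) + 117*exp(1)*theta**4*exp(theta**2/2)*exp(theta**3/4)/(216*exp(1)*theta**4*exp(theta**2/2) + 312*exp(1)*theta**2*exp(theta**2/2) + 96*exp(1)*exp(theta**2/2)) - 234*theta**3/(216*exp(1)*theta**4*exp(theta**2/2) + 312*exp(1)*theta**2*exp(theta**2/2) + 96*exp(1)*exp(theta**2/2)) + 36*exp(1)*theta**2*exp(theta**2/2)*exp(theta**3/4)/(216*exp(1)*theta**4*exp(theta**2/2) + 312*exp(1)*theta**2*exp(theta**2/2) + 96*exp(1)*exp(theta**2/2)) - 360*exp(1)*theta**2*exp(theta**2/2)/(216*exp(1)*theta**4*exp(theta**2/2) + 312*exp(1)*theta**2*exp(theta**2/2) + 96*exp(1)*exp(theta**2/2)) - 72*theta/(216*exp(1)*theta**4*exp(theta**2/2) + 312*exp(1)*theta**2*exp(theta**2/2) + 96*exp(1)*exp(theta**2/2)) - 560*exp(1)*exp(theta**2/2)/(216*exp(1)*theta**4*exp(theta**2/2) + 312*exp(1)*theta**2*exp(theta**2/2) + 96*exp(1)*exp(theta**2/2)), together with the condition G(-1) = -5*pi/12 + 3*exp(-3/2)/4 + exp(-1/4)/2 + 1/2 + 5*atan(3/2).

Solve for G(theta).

The integrand splits into summands that can be handled one at a time.
A general antiderivative is exp(theta**3/4)/2 + 3*exp(-theta**2/2 - 1)/4 + 5*atan(theta)/3 - 5*atan(3*theta/2) + C.
The condition gives C = -5*pi/12 + 3*exp(-3/2)/4 + exp(-1/4)/2 + 1/2 + 5*atan(3/2) - (-5*pi/12 + 3*exp(-3/2)/4 + exp(-1/4)/2 + 5*atan(3/2)) = 1/2.
So G(theta) = exp(theta**3/4)/2 + 5*atan(theta)/3 - 5*atan(3*theta/2) + 1/2 + 3*exp(-1)*exp(-theta**2/2)/4.
Check: d/dtheta[exp(theta**3/4)/2 + 5*atan(theta)/3 - 5*atan(3*theta/2) + 1/2 + 3*exp(-1)*exp(-theta**2/2)/4] = (81*exp(1)*theta**6*exp(theta**2/2)*exp(theta**3/4) - 162*theta**5 + 117*exp(1)*theta**4*exp(theta**2/2)*exp(theta**3/4) - 234*theta**3 + 36*exp(1)*theta**2*exp(theta**2/2)*exp(theta**3/4) - 360*exp(1)*theta**2*exp(theta**2/2) - 72*theta - 560*exp(1)*exp(theta**2/2))/(216*exp(1)*theta**4*exp(theta**2/2) + 312*exp(1)*theta**2*exp(theta**2/2) + 96*exp(1)*exp(theta**2/2)), which equals G'(theta).

G(theta) = exp(theta**3/4)/2 + 5*atan(theta)/3 - 5*atan(3*theta/2) + 1/2 + 3*exp(-1)*exp(-theta**2/2)/4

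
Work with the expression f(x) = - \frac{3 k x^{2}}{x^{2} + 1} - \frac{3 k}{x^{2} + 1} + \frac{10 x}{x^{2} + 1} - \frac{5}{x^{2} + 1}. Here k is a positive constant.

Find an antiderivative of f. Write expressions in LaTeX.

An antiderivative is F(x) = - 3 k x + 5 \log{\left(2 x^{2} + 2 \right)} - 5 \operatorname{atan}{\left(x \right)}.

The integrand splits into summands that can be handled one at a time.
Check: d/dx[- 3 k x + 5 \log{\left(2 x^{2} + 2 \right)} - 5 \operatorname{atan}{\left(x \right)}] = \frac{- 3 k x^{2} - 3 k + 10 x - 5}{x^{2} + 1}, which equals f(x).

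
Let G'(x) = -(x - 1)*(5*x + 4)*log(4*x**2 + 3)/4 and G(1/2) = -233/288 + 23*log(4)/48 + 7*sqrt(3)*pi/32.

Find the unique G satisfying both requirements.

G(x) = 5*x**3/18 - x**2/8 - 21*x/8 + (-5*x**3/12 + x**2/8 + x)*log(4*x**2 + 3) + 3*log(x**2 + 3/4)/32 + 21*sqrt(3)*atan(2*sqrt(3)*x/3)/16 + 1/2

Since d/dx undoes antidifferentiation here, G(x) must give back the stated G'(x).
A general antiderivative is 5*x**3/18 - x**2/8 - 21*x/8 + (-5*x**3/12 + x**2/8 + x)*log(4*x**2 + 3) + 3*log(x**2 + 3/4)/32 + 21*sqrt(3)*atan(2*sqrt(3)*x/3)/16 + C.
The condition gives C = -233/288 + 23*log(4)/48 + 7*sqrt(3)*pi/32 - (-377/288 + 23*log(4)/48 + 7*sqrt(3)*pi/32) = 1/2.
So G(x) = 5*x**3/18 - x**2/8 - 21*x/8 + (-5*x**3/12 + x**2/8 + x)*log(4*x**2 + 3) + 3*log(x**2 + 3/4)/32 + 21*sqrt(3)*atan(2*sqrt(3)*x/3)/16 + 1/2.
Check: d/dx[5*x**3/18 - x**2/8 - 21*x/8 + (-5*x**3/12 + x**2/8 + x)*log(4*x**2 + 3) + 3*log(x**2 + 3/4)/32 + 21*sqrt(3)*atan(2*sqrt(3)*x/3)/16 + 1/2] = -5*x**2*log(4*x**2 + 3)/4 + x*log(4*x**2 + 3)/4 + log(4*x**2 + 3), which equals G'(x).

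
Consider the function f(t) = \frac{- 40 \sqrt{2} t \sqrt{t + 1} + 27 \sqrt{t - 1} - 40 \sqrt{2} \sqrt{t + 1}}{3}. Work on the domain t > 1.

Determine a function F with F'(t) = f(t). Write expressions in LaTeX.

An antiderivative is F(t) = - \frac{16 t^{2} \sqrt{2 t + 2}}{3} - \frac{32 t \sqrt{2 t + 2}}{3} + 3 t \sqrt{4 t - 4} - \frac{16 \sqrt{2 t + 2}}{3} - 3 \sqrt{4 t - 4}.

A candidate is checked by its d/dt: the result must match f(t).
Check: d/dt[- \frac{16 t^{2} \sqrt{2 t + 2}}{3} - \frac{32 t \sqrt{2 t + 2}}{3} + 3 t \sqrt{4 t - 4} - \frac{16 \sqrt{2 t + 2}}{3} - 3 \sqrt{4 t - 4}] = \frac{- 40 \sqrt{2} t^{2} \sqrt{t - 1} - 80 \sqrt{2} t \sqrt{t - 1} + 27 t \sqrt{t + 1} - 40 \sqrt{2} \sqrt{t - 1} - 27 \sqrt{t + 1}}{3 \sqrt{t - 1} \sqrt{t + 1}}, which equals f(t).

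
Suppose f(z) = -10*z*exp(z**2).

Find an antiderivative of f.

Whatever form F(z) takes, F'(z) = f(z) is non-negotiable.
Check: d/dz[-5*exp(z**2)] = -10*z*exp(z**2) = f(z).

An antiderivative is F(z) = -5*exp(z**2).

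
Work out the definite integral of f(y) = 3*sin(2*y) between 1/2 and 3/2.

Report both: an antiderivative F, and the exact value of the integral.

Recover f(y) by differentiating a candidate F(y); any mismatch rules it out.
F(y) = -3*cos(2*y)/2 is an antiderivative of f.
Check: d/dy[-3*cos(2*y)/2] = 3*sin(2*y) = f(y).
F(3/2) = -3*cos(3)/2; F(1/2) = -3*cos(1)/2.
Integral = F(3/2) - F(1/2) = 3*cos(1)/2 - 3*cos(3)/2.

Antiderivative: F(y) = -3*cos(2*y)/2; value = 3*cos(1)/2 - 3*cos(3)/2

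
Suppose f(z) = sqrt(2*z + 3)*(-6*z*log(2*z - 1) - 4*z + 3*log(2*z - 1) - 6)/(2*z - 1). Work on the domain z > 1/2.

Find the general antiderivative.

F(z) = -(2*z + 3)**(3/2)*log(2*z - 1) + C

Recognize the product-rule pattern: f = u'v + uv' with u = -(2*z + 3)**(3/2), v = log(2*z - 1), so integration by parts undoes it.
Check: d/dz[-(2*z + 3)**(3/2)*log(2*z - 1)] = (-6*z*sqrt(2*z + 3)*log(2*z - 1) - 4*z*sqrt(2*z + 3) + 3*sqrt(2*z + 3)*log(2*z - 1) - 6*sqrt(2*z + 3))/(2*z - 1), which equals f(z).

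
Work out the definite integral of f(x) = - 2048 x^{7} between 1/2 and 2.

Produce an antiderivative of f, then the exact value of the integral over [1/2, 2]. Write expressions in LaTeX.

For F(x) to be correct the identity F'(x) - f(x) = 0 must hold.
F(x) = - 256 x^{8} is an antiderivative of f.
Check: d/dx[- 256 x^{8}] = - 2048 x^{7} = f(x).
F(2) = -65536; F(1/2) = -1.
Integral = F(2) - F(1/2) = -65535.

Antiderivative: F(x) = - 256 x^{8}; value = -65535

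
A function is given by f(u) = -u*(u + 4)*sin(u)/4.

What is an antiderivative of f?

Recover f(u) by differentiating a candidate F(u); any mismatch rules it out.
Check: d/du[(u**2*cos(u) - 2*u*sin(u) + 4*u*cos(u) - 4*sin(u) - 2*cos(u))/4] = -u**2*sin(u)/4 - u*sin(u), which equals f(u).

An antiderivative is F(u) = (u**2*cos(u) - 2*u*sin(u) + 4*u*cos(u) - 4*sin(u) - 2*cos(u))/4.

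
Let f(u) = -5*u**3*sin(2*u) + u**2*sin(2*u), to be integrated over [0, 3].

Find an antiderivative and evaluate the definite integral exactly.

Antiderivative: F(u) = 5*u**3*cos(2*u)/2 - 15*u**2*sin(2*u)/4 - u**2*cos(2*u)/2 + u*sin(2*u)/2 - 15*u*cos(2*u)/4 + 15*sin(2*u)/8 + cos(2*u)/4; value = -1/4 - 243*sin(6)/8 + 52*cos(6)

Integrate term by term and add the pieces.
F(u) = 5*u**3*cos(2*u)/2 - 15*u**2*sin(2*u)/4 - u**2*cos(2*u)/2 + u*sin(2*u)/2 - 15*u*cos(2*u)/4 + 15*sin(2*u)/8 + cos(2*u)/4 is an antiderivative of f.
Check: d/du[5*u**3*cos(2*u)/2 - 15*u**2*sin(2*u)/4 - u**2*cos(2*u)/2 + u*sin(2*u)/2 - 15*u*cos(2*u)/4 + 15*sin(2*u)/8 + cos(2*u)/4] = -5*u**3*sin(2*u) + u**2*sin(2*u) = f(u).
F(3) = -243*sin(6)/8 + 52*cos(6); F(0) = 1/4.
Integral = F(3) - F(0) = -1/4 - 243*sin(6)/8 + 52*cos(6).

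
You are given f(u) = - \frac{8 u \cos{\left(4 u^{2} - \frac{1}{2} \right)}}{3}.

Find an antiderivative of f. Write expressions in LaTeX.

f matches the chain-rule pattern g'(h)*h' with inner function h(u) = 4 u^{2} - \frac{1}{2}; substituting w = h(u) collapses the integral.
Check: d/du[- \frac{\sin{\left(4 u^{2} - \frac{1}{2} \right)}}{3}] = - \frac{8 u \cos{\left(4 u^{2} - \frac{1}{2} \right)}}{3} = f(u).

An antiderivative is F(u) = - \frac{\sin{\left(4 u^{2} - \frac{1}{2} \right)}}{3}.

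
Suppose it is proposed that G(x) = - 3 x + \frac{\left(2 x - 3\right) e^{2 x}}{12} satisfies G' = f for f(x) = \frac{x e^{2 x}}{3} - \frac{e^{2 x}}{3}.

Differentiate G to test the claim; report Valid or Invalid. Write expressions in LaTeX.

d/dx[G] = \frac{x e^{2 x}}{3} - \frac{e^{2 x}}{3} - 3
d/dx[G] - f(x) = -3 != 0.

Invalid: d/dx[G] - f = -3, which is not 0.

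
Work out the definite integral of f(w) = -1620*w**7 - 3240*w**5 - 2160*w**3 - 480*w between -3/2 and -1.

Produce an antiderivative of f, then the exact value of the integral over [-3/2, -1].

Antiderivative: F(w) = -405*w**8/2 - 540*w**6 - 540*w**4 - 240*w**2; value = 6703125/512

The substitution u = 3*w**2 + 2 works: f is exactly (dF/du)*(du/dw) for that inner function.
F(w) = -405*w**8/2 - 540*w**6 - 540*w**4 - 240*w**2 is an antiderivative of f.
Check: d/dw[-405*w**8/2 - 540*w**6 - 540*w**4 - 240*w**2] = -1620*w**7 - 3240*w**5 - 2160*w**3 - 480*w = f(w).
F(-1) = -3045/2; F(-3/2) = -7482645/512.
Integral = F(-1) - F(-3/2) = 6703125/512.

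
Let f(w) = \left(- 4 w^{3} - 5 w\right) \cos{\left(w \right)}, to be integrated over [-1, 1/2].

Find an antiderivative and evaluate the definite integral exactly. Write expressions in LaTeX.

Differentiate the proposed F(w) back; it has to land on f(w) exactly.
F(w) = - 4 w^{3} \sin{\left(w \right)} - 12 w^{2} \cos{\left(w \right)} + 19 w \sin{\left(w \right)} + 19 \cos{\left(w \right)} is an antiderivative of f.
Check: d/dw[- 4 w^{3} \sin{\left(w \right)} - 12 w^{2} \cos{\left(w \right)} + 19 w \sin{\left(w \right)} + 19 \cos{\left(w \right)}] = - 4 w^{3} \cos{\left(w \right)} - 5 w \cos{\left(w \right)}, which equals f(w).
F(1/2) = 9 \sin{\left(\frac{1}{2} \right)} + 16 \cos{\left(\frac{1}{2} \right)}; F(-1) = 7 \cos{\left(1 \right)} + 15 \sin{\left(1 \right)}.
Integral = F(1/2) - F(-1) = - 15 \sin{\left(1 \right)} - 7 \cos{\left(1 \right)} + 9 \sin{\left(\frac{1}{2} \right)} + 16 \cos{\left(\frac{1}{2} \right)}.

Antiderivative: F(w) = - 4 w^{3} \sin{\left(w \right)} - 12 w^{2} \cos{\left(w \right)} + 19 w \sin{\left(w \right)} + 19 \cos{\left(w \right)}; value = - 15 \sin{\left(1 \right)} - 7 \cos{\left(1 \right)} + 9 \sin{\left(\frac{1}{2} \right)} + 16 \cos{\left(\frac{1}{2} \right)}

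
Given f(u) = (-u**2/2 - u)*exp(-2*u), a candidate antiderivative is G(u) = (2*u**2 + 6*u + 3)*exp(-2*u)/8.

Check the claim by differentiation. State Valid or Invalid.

Valid - differentiating G returns exactly f.

d/du[G] = (-u**2 - 2*u)*exp(-2*u)/2
This equals f(u) exactly, so the claim holds.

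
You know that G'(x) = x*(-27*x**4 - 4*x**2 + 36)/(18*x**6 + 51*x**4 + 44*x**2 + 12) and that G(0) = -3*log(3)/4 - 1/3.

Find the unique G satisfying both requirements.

G(x) = -3*log(2*x**2 + 3)/4 + 1 - 4/(3*(3*x**2/2 + 1))

A candidate passes only if d/dx[G] lands on the given G'(x) exactly.
A general antiderivative is -3*log(2*x**2 + 3)/4 - 4/(3*(3*x**2/2 + 1)) + C.
The condition gives C = -3*log(3)/4 - 1/3 - (-4/3 - 3*log(3)/4) = 1.
So G(x) = -3*log(2*x**2 + 3)/4 + 1 - 4/(3*(3*x**2/2 + 1)).
Check: d/dx[-3*log(2*x**2 + 3)/4 + 1 - 4/(3*(3*x**2/2 + 1))] = (-27*x**5 - 4*x**3 + 36*x)/(18*x**6 + 51*x**4 + 44*x**2 + 12), which equals G'(x).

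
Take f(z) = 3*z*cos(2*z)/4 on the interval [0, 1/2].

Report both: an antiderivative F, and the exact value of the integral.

A candidate is checked by its d/dz: the result must match f(z).
F(z) = 3*z*sin(2*z)/8 + 3*cos(2*z)/16 is an antiderivative of f.
Check: d/dz[3*z*sin(2*z)/8 + 3*cos(2*z)/16] = 3*z*cos(2*z)/4 = f(z).
F(1/2) = 3*cos(1)/16 + 3*sin(1)/16; F(0) = 3/16.
Integral = F(1/2) - F(0) = -3/16 + 3*cos(1)/16 + 3*sin(1)/16.

Antiderivative: F(z) = 3*z*sin(2*z)/8 + 3*cos(2*z)/16; value = -3/16 + 3*cos(1)/16 + 3*sin(1)/16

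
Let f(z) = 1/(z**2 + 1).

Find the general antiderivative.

Any candidate F(z) must reproduce f(z) exactly when differentiated.
Check: d/dz[atan(z)] = 1/(z**2 + 1) = f(z).

F(z) = atan(z) + C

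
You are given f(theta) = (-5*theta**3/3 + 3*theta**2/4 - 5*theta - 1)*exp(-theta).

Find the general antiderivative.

F(theta) = (20*theta**3 + 51*theta**2 + 162*theta + 174)*exp(-theta)/12 + C

f has the shape u'v + uv' for u = 5*theta**3/3 + 17*theta**2/4 + 27*theta/2 + 29/2 and v = exp(-theta) — it is the derivative of the product u*v.
Check: d/dtheta[(20*theta**3 + 51*theta**2 + 162*theta + 174)*exp(-theta)/12] = (-20*theta**3 + 9*theta**2 - 60*theta - 12)*exp(-theta)/12, which equals f(theta).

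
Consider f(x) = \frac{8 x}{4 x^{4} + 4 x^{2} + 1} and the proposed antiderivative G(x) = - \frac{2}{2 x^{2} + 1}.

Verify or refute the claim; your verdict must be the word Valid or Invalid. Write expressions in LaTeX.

Valid - the claim checks out under differentiation.

d/dx[G] = \frac{8 x}{4 x^{4} + 4 x^{2} + 1}
This equals f(x) exactly, so the claim holds.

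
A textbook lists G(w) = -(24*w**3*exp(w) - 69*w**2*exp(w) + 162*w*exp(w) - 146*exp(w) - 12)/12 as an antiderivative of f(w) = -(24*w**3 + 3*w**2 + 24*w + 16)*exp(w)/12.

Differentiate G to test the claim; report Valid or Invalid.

Valid - the claim checks out under differentiation.

d/dw[G] = -2*w**3*exp(w) - w**2*exp(w)/4 - 2*w*exp(w) - 4*exp(w)/3
This equals f(w) exactly, so the claim holds.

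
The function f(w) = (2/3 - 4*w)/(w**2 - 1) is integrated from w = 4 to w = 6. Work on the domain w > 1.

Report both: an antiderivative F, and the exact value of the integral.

Antiderivative: F(w) = -(5*log(w - 1) + 7*log(w + 1))/3; value = -7*log(7)/3 + 2*log(5)/3 + 5*log(3)/3

The denominator factors as 3*(w - 1)*(w + 1); partial fractions split f into directly integrable pieces: -7/(3*(w + 1)) - 5/(3*(w - 1)).
F(w) = -(5*log(w - 1) + 7*log(w + 1))/3 is an antiderivative of f.
Check: d/dw[-(5*log(w - 1) + 7*log(w + 1))/3] = (2 - 12*w)/(3*w**2 - 3), which equals f(w).
F(6) = -7*log(7)/3 - 5*log(5)/3; F(4) = -7*log(5)/3 - 5*log(3)/3.
Integral = F(6) - F(4) = -7*log(7)/3 + 2*log(5)/3 + 5*log(3)/3.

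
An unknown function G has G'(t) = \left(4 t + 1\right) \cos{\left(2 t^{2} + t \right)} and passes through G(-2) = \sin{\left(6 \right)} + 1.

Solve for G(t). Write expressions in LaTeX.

G(t) = \sin{\left(2 t^{2} + t \right)} + 1

G'(t) matches the chain-rule pattern g'(h)*h' with inner function h(t) = 2 t^{2} + t; substituting u = h(t) collapses the integral.
A general antiderivative is \sin{\left(2 t^{2} + t \right)} + C.
The condition gives C = \sin{\left(6 \right)} + 1 - (\sin{\left(6 \right)}) = 1.
So G(t) = \sin{\left(2 t^{2} + t \right)} + 1.
Check: d/dt[\sin{\left(2 t^{2} + t \right)} + 1] = 4 t \cos{\left(2 t^{2} + t \right)} + \cos{\left(2 t^{2} + t \right)}, which equals G'(t).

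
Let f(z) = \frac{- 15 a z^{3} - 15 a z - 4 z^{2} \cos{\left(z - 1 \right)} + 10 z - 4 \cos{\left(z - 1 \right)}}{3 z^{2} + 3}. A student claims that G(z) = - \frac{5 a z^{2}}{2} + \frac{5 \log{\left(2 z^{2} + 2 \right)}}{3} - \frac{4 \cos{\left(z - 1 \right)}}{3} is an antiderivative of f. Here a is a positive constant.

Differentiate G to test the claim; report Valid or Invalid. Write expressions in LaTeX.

d/dz[G] = \frac{- 15 a z^{3} - 15 a z + 4 z^{2} \sin{\left(z - 1 \right)} + 10 z + 4 \sin{\left(z - 1 \right)}}{3 z^{2} + 3}
d/dz[G] - f(z) = \frac{4 \sin{\left(z - 1 \right)}}{3} + \frac{4 \cos{\left(z - 1 \right)}}{3} != 0.

Invalid: d/dz[G] - f = \frac{4 \sin{\left(z - 1 \right)}}{3} + \frac{4 \cos{\left(z - 1 \right)}}{3}, which is not 0.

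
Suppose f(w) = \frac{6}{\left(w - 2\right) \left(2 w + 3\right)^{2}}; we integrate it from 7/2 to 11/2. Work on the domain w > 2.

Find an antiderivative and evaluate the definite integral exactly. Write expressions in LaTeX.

Antiderivative: F(w) = \frac{6 \log{\left(w - 2 \right)}}{49} - \frac{6 \log{\left(w + \frac{3}{2} \right)}}{49} + \frac{6}{14 w + 21}; value = - \frac{6 \log{\left(7 \right)}}{49} - \frac{6 \log{\left(\frac{3}{2} \right)}}{49} - \frac{6}{245} + \frac{6 \log{\left(\frac{7}{2} \right)}}{49} + \frac{6 \log{\left(5 \right)}}{49}

Factor the denominator (\left(w - 2\right) \left(2 w + 3\right)^{2}) and decompose: f = - \frac{12}{49 \left(2 w + 3\right)} - \frac{12}{7 \left(2 w + 3\right)^{2}} + \frac{6}{49 \left(w - 2\right)}; each piece integrates to a log, atan, or power term.
F(w) = \frac{6 \log{\left(w - 2 \right)}}{49} - \frac{6 \log{\left(w + \frac{3}{2} \right)}}{49} + \frac{6}{14 w + 21} is an antiderivative of f.
Check: d/dw[\frac{6 \log{\left(w - 2 \right)}}{49} - \frac{6 \log{\left(w + \frac{3}{2} \right)}}{49} + \frac{6}{14 w + 21}] = \frac{6}{4 w^{3} + 4 w^{2} - 15 w - 18}, which equals f(w).
F(11/2) = - \frac{6 \log{\left(7 \right)}}{49} + \frac{3}{49} + \frac{6 \log{\left(\frac{7}{2} \right)}}{49}; F(7/2) = - \frac{6 \log{\left(5 \right)}}{49} + \frac{6 \log{\left(\frac{3}{2} \right)}}{49} + \frac{3}{35}.
Integral = F(11/2) - F(7/2) = - \frac{6 \log{\left(7 \right)}}{49} - \frac{6 \log{\left(\frac{3}{2} \right)}}{49} - \frac{6}{245} + \frac{6 \log{\left(\frac{7}{2} \right)}}{49} + \frac{6 \log{\left(5 \right)}}{49}.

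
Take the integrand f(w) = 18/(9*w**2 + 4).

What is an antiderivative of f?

An antiderivative F(w) passes only if d/dw[F] lands on f(w) exactly.
Check: d/dw[3*atan(3*w/2)] = 18/(9*w**2 + 4) = f(w).

An antiderivative is F(w) = 3*atan(3*w/2).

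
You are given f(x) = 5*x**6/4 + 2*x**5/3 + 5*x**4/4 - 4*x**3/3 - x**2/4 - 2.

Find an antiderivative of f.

An antiderivative is F(x) = x*(45*x**6 + 28*x**5 + 63*x**4 - 84*x**3 - 21*x**2 - 504)/252.

Integrate term by term and add the pieces.
Check: d/dx[x*(45*x**6 + 28*x**5 + 63*x**4 - 84*x**3 - 21*x**2 - 504)/252] = 5*x**6/4 + 2*x**5/3 + 5*x**4/4 - 4*x**3/3 - x**2/4 - 2 = f(x).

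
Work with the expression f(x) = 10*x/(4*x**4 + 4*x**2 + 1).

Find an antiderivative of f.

The substitution u = 2*x**2 + 1 works: f is exactly (dF/du)*(du/dx) for that inner function.
Check: d/dx[-5/(2*(2*x**2 + 1))] = 10*x/(4*x**4 + 4*x**2 + 1) = f(x).

An antiderivative is F(x) = -5/(2*(2*x**2 + 1)).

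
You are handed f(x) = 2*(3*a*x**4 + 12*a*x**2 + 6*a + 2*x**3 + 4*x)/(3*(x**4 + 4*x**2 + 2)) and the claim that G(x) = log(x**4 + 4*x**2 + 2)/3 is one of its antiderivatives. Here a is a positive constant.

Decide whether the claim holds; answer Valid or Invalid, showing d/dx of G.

Invalid: d/dx[G] - f = -2*a, which is not 0.

d/dx[G] = (4*x**3 + 8*x)/(3*x**4 + 12*x**2 + 6)
d/dx[G] - f(x) = -2*a != 0.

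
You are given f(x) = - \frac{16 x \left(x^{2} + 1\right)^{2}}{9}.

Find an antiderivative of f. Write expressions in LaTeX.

An antiderivative is F(x) = - \frac{8 \left(x^{2} + 1\right)^{3}}{27}.

The substitution u = - \frac{2 x^{2}}{3} - \frac{2}{3} works: f is exactly (dF/du)*(du/dx) for that inner function.
Check: d/dx[- \frac{8 \left(x^{2} + 1\right)^{3}}{27}] = - \frac{16 x^{5}}{9} - \frac{32 x^{3}}{9} - \frac{16 x}{9}, which equals f(x).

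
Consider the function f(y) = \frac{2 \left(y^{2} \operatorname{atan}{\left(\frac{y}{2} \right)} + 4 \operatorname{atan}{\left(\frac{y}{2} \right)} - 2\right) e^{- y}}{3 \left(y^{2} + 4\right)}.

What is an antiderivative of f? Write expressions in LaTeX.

Recognize the product-rule pattern: f = u'v + uv' with u = - \frac{2 \operatorname{atan}{\left(\frac{y}{2} \right)}}{3}, v = e^{- y}, so integration by parts undoes it.
Check: d/dy[- \frac{2 e^{- y} \operatorname{atan}{\left(\frac{y}{2} \right)}}{3}] = \frac{2 y^{2} \operatorname{atan}{\left(\frac{y}{2} \right)} + 8 \operatorname{atan}{\left(\frac{y}{2} \right)} - 4}{3 y^{2} e^{y} + 12 e^{y}}, which equals f(y).

An antiderivative is F(y) = - \frac{2 e^{- y} \operatorname{atan}{\left(\frac{y}{2} \right)}}{3}.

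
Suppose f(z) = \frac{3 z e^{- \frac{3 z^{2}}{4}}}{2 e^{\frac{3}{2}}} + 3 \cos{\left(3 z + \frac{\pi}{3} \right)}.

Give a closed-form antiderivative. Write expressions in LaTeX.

An antiderivative is F(z) = - e^{- \frac{3 z^{2}}{4} - \frac{3}{2}} + \sin{\left(3 z + \frac{\pi}{3} \right)}.

The integrand splits into summands that can be handled one at a time.
Check: d/dz[- e^{- \frac{3 z^{2}}{4} - \frac{3}{2}} + \sin{\left(3 z + \frac{\pi}{3} \right)}] = \frac{\left(3 z + 6 e^{\frac{3}{2}} e^{\frac{3 z^{2}}{4}} \cos{\left(3 z + \frac{\pi}{3} \right)}\right) e^{- \frac{3 z^{2}}{4}}}{2 e^{\frac{3}{2}}}, which equals f(z).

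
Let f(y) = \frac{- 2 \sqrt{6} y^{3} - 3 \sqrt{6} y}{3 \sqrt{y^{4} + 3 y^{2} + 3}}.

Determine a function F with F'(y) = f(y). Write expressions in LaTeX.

The substitution u = \frac{2 y^{4}}{3} + 2 y^{2} + 2 works: f is exactly (dF/du)*(du/dy) for that inner function.
Check: d/dy[- \frac{\sqrt{6} \sqrt{y^{4} + 3 y^{2} + 3}}{3}] = \frac{- 2 \sqrt{6} y^{3} - 3 \sqrt{6} y}{3 \sqrt{y^{4} + 3 y^{2} + 3}} = f(y).

An antiderivative is F(y) = - \frac{\sqrt{6} \sqrt{y^{4} + 3 y^{2} + 3}}{3}.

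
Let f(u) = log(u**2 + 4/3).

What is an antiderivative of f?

Differentiate the proposed F(u) back; it has to land on f(u) exactly.
Check: d/du[u*log(u**2 + 4/3) - 2*u + 4*sqrt(3)*atan(sqrt(3)*u/2)/3] = log(u**2 + 4/3) = f(u).

An antiderivative is F(u) = u*log(u**2 + 4/3) - 2*u + 4*sqrt(3)*atan(sqrt(3)*u/2)/3.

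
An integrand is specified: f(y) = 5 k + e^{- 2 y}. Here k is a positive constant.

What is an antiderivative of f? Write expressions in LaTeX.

Check any antiderivative F(y) by computing F'(y) and comparing it with f(y).
Check: d/dy[\frac{\left(10 k y e^{2 y} - 1\right) e^{- 2 y}}{2}] = \left(5 k e^{2 y} + 1\right) e^{- 2 y}, which equals f(y).

An antiderivative is F(y) = \frac{\left(10 k y e^{2 y} - 1\right) e^{- 2 y}}{2}.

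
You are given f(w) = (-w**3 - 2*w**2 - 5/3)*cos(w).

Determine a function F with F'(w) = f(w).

An antiderivative is F(w) = -(3*w**3*sin(w) + 6*w**2*sin(w) + 9*w**2*cos(w) - 18*w*sin(w) + 12*w*cos(w) - 7*sin(w) - 18*cos(w))/3.

A candidate is checked by its d/dw: the result must match f(w).
Check: d/dw[-(3*w**3*sin(w) + 6*w**2*sin(w) + 9*w**2*cos(w) - 18*w*sin(w) + 12*w*cos(w) - 7*sin(w) - 18*cos(w))/3] = -w**3*cos(w) - 2*w**2*cos(w) - 5*cos(w)/3, which equals f(w).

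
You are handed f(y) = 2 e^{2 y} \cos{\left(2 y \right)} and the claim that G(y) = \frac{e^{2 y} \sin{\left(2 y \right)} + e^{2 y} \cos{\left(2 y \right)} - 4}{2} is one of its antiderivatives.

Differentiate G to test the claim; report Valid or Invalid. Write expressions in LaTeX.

d/dy[G] = 2 e^{2 y} \cos{\left(2 y \right)}
This equals f(y) exactly, so the claim holds.

Valid - the claim checks out under differentiation.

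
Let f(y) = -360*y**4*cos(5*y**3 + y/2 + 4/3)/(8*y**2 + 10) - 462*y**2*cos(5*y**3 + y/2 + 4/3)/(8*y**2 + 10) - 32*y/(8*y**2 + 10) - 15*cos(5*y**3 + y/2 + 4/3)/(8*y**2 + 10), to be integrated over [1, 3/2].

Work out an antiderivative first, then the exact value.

Integrate term by term and add the pieces.
F(y) = -2*log(2*y**2 + 5/2) - 3*sin(5*y**3 + y/2 + 4/3) is an antiderivative of f.
Check: d/dy[-2*log(2*y**2 + 5/2) - 3*sin(5*y**3 + y/2 + 4/3)] = (-360*y**4*cos(5*y**3 + y/2 + 4/3) - 462*y**2*cos(5*y**3 + y/2 + 4/3) - 32*y - 15*cos(5*y**3 + y/2 + 4/3))/(8*y**2 + 10), which equals f(y).
F(3/2) = -2*log(7) - 3*sin(455/24); F(1) = -2*log(9/2) - 3*sin(41/6).
Integral = F(3/2) - F(1) = -2*log(7) - 3*sin(455/24) + 3*sin(41/6) + 2*log(9/2).

Antiderivative: F(y) = -2*log(2*y**2 + 5/2) - 3*sin(5*y**3 + y/2 + 4/3); value = -2*log(7) - 3*sin(455/24) + 3*sin(41/6) + 2*log(9/2)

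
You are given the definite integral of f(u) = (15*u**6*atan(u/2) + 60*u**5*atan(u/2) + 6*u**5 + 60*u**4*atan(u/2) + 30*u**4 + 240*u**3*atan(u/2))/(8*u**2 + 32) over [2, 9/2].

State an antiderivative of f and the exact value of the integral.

f has the shape v'r + vr' for v = 3*u**5/8 + 15*u**4/8 and r = atan(u/2) — it is the derivative of the product v*r.
F(u) = 3*u**5*atan(u/2)/8 + 15*u**4*atan(u/2)/8 is an antiderivative of f.
Check: d/du[3*u**5*atan(u/2)/8 + 15*u**4*atan(u/2)/8] = (15*u**6*atan(u/2) + 60*u**5*atan(u/2) + 6*u**5 + 60*u**4*atan(u/2) + 30*u**4 + 240*u**3*atan(u/2))/(8*u**2 + 32) = f(u).
F(9/2) = 373977*atan(9/4)/256; F(2) = 21*pi/2.
Integral = F(9/2) - F(2) = -21*pi/2 + 373977*atan(9/4)/256.

Antiderivative: F(u) = 3*u**5*atan(u/2)/8 + 15*u**4*atan(u/2)/8; value = -21*pi/2 + 373977*atan(9/4)/256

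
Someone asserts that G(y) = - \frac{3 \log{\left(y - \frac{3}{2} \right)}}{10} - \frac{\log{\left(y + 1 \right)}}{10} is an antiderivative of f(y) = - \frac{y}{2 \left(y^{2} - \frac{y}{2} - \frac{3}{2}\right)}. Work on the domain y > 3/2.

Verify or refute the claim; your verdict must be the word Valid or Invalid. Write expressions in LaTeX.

Invalid: d/dy[G] - f = \frac{1}{10 y + 10}, which is not 0.

d/dy[G] = \frac{- 8 y - 3}{20 y^{2} - 10 y - 30}
d/dy[G] - f(y) = \frac{1}{10 y + 10} != 0.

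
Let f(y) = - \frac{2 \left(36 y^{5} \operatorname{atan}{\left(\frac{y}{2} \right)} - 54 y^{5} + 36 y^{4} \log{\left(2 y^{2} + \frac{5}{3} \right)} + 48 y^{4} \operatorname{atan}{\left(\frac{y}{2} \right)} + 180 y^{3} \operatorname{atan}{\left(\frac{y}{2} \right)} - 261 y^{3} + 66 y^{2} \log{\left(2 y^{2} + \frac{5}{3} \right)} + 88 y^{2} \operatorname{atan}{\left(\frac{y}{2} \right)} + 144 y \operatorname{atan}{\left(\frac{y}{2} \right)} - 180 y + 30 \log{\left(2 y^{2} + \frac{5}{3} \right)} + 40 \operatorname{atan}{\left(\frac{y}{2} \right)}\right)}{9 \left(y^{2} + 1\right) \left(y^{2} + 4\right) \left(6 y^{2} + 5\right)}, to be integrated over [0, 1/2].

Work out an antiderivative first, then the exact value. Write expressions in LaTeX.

Antiderivative: F(y) = \frac{2 \left(- 3 \log{\left(2 y^{2} + \frac{5}{3} \right)} - 2 \operatorname{atan}{\left(\frac{y}{2} \right)}\right) \operatorname{atan}{\left(\frac{y}{2} \right)} + 9 \log{\left(\frac{3 y^{2}}{2} + \frac{3}{2} \right)}}{9}; value = - \log{\left(\frac{3}{2} \right)} - \frac{2 \log{\left(\frac{13}{6} \right)} \operatorname{atan}{\left(\frac{1}{4} \right)}}{3} - \frac{4 \operatorname{atan}^{2}{\left(\frac{1}{4} \right)}}{9} + \log{\left(\frac{15}{8} \right)}

For F(y) to be correct the identity F'(y) - f(y) = 0 must hold.
F(y) = \frac{2 \left(- 3 \log{\left(2 y^{2} + \frac{5}{3} \right)} - 2 \operatorname{atan}{\left(\frac{y}{2} \right)}\right) \operatorname{atan}{\left(\frac{y}{2} \right)} + 9 \log{\left(\frac{3 y^{2}}{2} + \frac{3}{2} \right)}}{9} is an antiderivative of f.
Check: d/dy[\frac{2 \left(- 3 \log{\left(2 y^{2} + \frac{5}{3} \right)} - 2 \operatorname{atan}{\left(\frac{y}{2} \right)}\right) \operatorname{atan}{\left(\frac{y}{2} \right)} + 9 \log{\left(\frac{3 y^{2}}{2} + \frac{3}{2} \right)}}{9}] = \frac{- 72 y^{5} \operatorname{atan}{\left(\frac{y}{2} \right)} + 108 y^{5} - 72 y^{4} \log{\left(2 y^{2} + \frac{5}{3} \right)} - 96 y^{4} \operatorname{atan}{\left(\frac{y}{2} \right)} - 360 y^{3} \operatorname{atan}{\left(\frac{y}{2} \right)} + 522 y^{3} - 132 y^{2} \log{\left(2 y^{2} + \frac{5}{3} \right)} - 176 y^{2} \operatorname{atan}{\left(\frac{y}{2} \right)} - 288 y \operatorname{atan}{\left(\frac{y}{2} \right)} + 360 y - 60 \log{\left(2 y^{2} + \frac{5}{3} \right)} - 80 \operatorname{atan}{\left(\frac{y}{2} \right)}}{54 y^{6} + 315 y^{4} + 441 y^{2} + 180}, which equals f(y).
F(1/2) = - \frac{2 \log{\left(\frac{13}{6} \right)} \operatorname{atan}{\left(\frac{1}{4} \right)}}{3} - \frac{4 \operatorname{atan}^{2}{\left(\frac{1}{4} \right)}}{9} + \log{\left(\frac{15}{8} \right)}; F(0) = \log{\left(\frac{3}{2} \right)}.
Integral = F(1/2) - F(0) = - \log{\left(\frac{3}{2} \right)} - \frac{2 \log{\left(\frac{13}{6} \right)} \operatorname{atan}{\left(\frac{1}{4} \right)}}{3} - \frac{4 \operatorname{atan}^{2}{\left(\frac{1}{4} \right)}}{9} + \log{\left(\frac{15}{8} \right)}.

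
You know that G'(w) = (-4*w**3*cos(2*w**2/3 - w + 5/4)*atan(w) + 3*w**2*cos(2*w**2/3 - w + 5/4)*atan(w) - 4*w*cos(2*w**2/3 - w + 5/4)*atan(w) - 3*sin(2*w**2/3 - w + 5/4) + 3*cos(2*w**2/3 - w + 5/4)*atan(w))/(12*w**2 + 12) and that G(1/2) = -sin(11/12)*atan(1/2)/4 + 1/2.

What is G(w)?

G'(w) has the shape u'v + uv' for u = -atan(w)/4 and v = sin(2*w**2/3 - w + 5/4) — it is the derivative of the product u*v.
A general antiderivative is -sin(2*w**2/3 - w + 5/4)*atan(w)/4 + C.
The condition gives C = -sin(11/12)*atan(1/2)/4 + 1/2 - (-sin(11/12)*atan(1/2)/4) = 1/2.
So G(w) = -sin(2*w**2/3 - w + 5/4)*atan(w)/4 + 1/2.
Check: d/dw[-sin(2*w**2/3 - w + 5/4)*atan(w)/4 + 1/2] = (-4*w**3*cos(2*w**2/3 - w + 5/4)*atan(w) + 3*w**2*cos(2*w**2/3 - w + 5/4)*atan(w) - 4*w*cos(2*w**2/3 - w + 5/4)*atan(w) - 3*sin(2*w**2/3 - w + 5/4) + 3*cos(2*w**2/3 - w + 5/4)*atan(w))/(12*w**2 + 12) = G'(w).

G(w) = -sin(2*w**2/3 - w + 5/4)*atan(w)/4 + 1/2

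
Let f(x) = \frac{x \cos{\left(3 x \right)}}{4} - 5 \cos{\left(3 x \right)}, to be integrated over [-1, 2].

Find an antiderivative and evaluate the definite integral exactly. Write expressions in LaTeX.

Antiderivative: F(x) = \frac{x \sin{\left(3 x \right)}}{12} - \frac{5 \sin{\left(3 x \right)}}{3} + \frac{\cos{\left(3 x \right)}}{36}; value = - \frac{7 \sin{\left(3 \right)}}{4} + \frac{\cos{\left(6 \right)}}{36} - \frac{\cos{\left(3 \right)}}{36} - \frac{3 \sin{\left(6 \right)}}{2}

The integrand splits into summands that can be handled one at a time.
F(x) = \frac{x \sin{\left(3 x \right)}}{12} - \frac{5 \sin{\left(3 x \right)}}{3} + \frac{\cos{\left(3 x \right)}}{36} is an antiderivative of f.
Check: d/dx[\frac{x \sin{\left(3 x \right)}}{12} - \frac{5 \sin{\left(3 x \right)}}{3} + \frac{\cos{\left(3 x \right)}}{36}] = \frac{x \cos{\left(3 x \right)}}{4} - 5 \cos{\left(3 x \right)} = f(x).
F(2) = \frac{\cos{\left(6 \right)}}{36} - \frac{3 \sin{\left(6 \right)}}{2}; F(-1) = \frac{\cos{\left(3 \right)}}{36} + \frac{7 \sin{\left(3 \right)}}{4}.
Integral = F(2) - F(-1) = - \frac{7 \sin{\left(3 \right)}}{4} + \frac{\cos{\left(6 \right)}}{36} - \frac{\cos{\left(3 \right)}}{36} - \frac{3 \sin{\left(6 \right)}}{2}.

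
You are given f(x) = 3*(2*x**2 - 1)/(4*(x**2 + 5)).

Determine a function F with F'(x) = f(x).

An antiderivative is F(x) = 3*x/2 - 33*sqrt(5)*atan(sqrt(5)*x/5)/20.

For F(x) to be correct the identity F'(x) - f(x) = 0 must hold.
Check: d/dx[3*x/2 - 33*sqrt(5)*atan(sqrt(5)*x/5)/20] = (6*x**2 - 3)/(4*x**2 + 20), which equals f(x).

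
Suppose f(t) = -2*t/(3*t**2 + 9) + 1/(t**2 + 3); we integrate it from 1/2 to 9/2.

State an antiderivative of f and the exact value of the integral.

The integrand splits into summands that can be handled one at a time.
F(t) = -log(t**2 + 3)/3 + sqrt(3)*atan(sqrt(3)*t/3)/3 is an antiderivative of f.
Check: d/dt[-log(t**2 + 3)/3 + sqrt(3)*atan(sqrt(3)*t/3)/3] = (3 - 2*t)/(3*t**2 + 9), which equals f(t).
F(9/2) = -log(93/4)/3 + sqrt(3)*atan(3*sqrt(3)/2)/3; F(1/2) = -log(13/4)/3 + sqrt(3)*atan(sqrt(3)/6)/3.
Integral = F(9/2) - F(1/2) = -log(93/4)/3 - sqrt(3)*atan(sqrt(3)/6)/3 + log(13/4)/3 + sqrt(3)*atan(3*sqrt(3)/2)/3.

Antiderivative: F(t) = -log(t**2 + 3)/3 + sqrt(3)*atan(sqrt(3)*t/3)/3; value = -log(93/4)/3 - sqrt(3)*atan(sqrt(3)/6)/3 + log(13/4)/3 + sqrt(3)*atan(3*sqrt(3)/2)/3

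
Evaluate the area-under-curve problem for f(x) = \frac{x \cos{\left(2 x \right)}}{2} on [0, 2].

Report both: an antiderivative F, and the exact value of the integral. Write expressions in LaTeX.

Antiderivative: F(x) = \frac{x \sin{\left(2 x \right)}}{4} + \frac{\cos{\left(2 x \right)}}{8}; value = \frac{\sin{\left(4 \right)}}{2} - \frac{1}{8} + \frac{\cos{\left(4 \right)}}{8}

Differentiate the proposed F(x) back; it has to land on f(x) exactly.
F(x) = \frac{x \sin{\left(2 x \right)}}{4} + \frac{\cos{\left(2 x \right)}}{8} is an antiderivative of f.
Check: d/dx[\frac{x \sin{\left(2 x \right)}}{4} + \frac{\cos{\left(2 x \right)}}{8}] = \frac{x \cos{\left(2 x \right)}}{2} = f(x).
F(2) = \frac{\sin{\left(4 \right)}}{2} + \frac{\cos{\left(4 \right)}}{8}; F(0) = \frac{1}{8}.
Integral = F(2) - F(0) = \frac{\sin{\left(4 \right)}}{2} - \frac{1}{8} + \frac{\cos{\left(4 \right)}}{8}.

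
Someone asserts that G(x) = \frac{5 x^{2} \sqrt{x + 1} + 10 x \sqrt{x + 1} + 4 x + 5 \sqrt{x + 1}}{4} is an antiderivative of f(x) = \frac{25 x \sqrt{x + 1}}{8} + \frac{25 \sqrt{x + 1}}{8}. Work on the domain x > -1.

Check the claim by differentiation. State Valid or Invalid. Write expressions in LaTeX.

Invalid: d/dx[G] - f = 1, which is not 0.

d/dx[G] = \frac{25 x^{2} + 50 x + 8 \sqrt{x + 1} + 25}{8 \sqrt{x + 1}}
d/dx[G] - f(x) = 1 != 0.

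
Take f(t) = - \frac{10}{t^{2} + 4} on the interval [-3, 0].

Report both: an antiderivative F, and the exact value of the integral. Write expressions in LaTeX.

Antiderivative: F(t) = - 5 \operatorname{atan}{\left(\frac{t}{2} \right)}; value = - 5 \operatorname{atan}{\left(\frac{3}{2} \right)}

An antiderivative F(t) passes only if d/dt[F] lands on f(t) exactly.
F(t) = - 5 \operatorname{atan}{\left(\frac{t}{2} \right)} is an antiderivative of f.
Check: d/dt[- 5 \operatorname{atan}{\left(\frac{t}{2} \right)}] = - \frac{10}{t^{2} + 4} = f(t).
F(0) = 0; F(-3) = 5 \operatorname{atan}{\left(\frac{3}{2} \right)}.
Integral = F(0) - F(-3) = - 5 \operatorname{atan}{\left(\frac{3}{2} \right)}.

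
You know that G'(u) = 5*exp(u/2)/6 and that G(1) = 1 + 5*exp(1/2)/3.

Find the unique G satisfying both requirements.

A candidate passes only if d/du[G] lands on the given G'(u) exactly.
A general antiderivative is 5*exp(u/2)/3 + C.
The condition gives C = 1 + 5*exp(1/2)/3 - (5*exp(1/2)/3) = 1.
So G(u) = 5*exp(u/2)/3 + 1.
Check: d/du[5*exp(u/2)/3 + 1] = 5*exp(u/2)/6 = G'(u).

G(u) = 5*exp(u/2)/3 + 1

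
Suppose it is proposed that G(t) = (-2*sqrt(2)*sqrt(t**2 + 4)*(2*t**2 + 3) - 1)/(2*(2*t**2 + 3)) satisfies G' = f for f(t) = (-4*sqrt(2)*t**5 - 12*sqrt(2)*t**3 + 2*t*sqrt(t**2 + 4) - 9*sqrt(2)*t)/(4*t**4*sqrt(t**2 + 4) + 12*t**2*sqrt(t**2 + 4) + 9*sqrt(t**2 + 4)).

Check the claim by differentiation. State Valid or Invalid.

d/dt[G] = (-4*sqrt(2)*t**5 - 12*sqrt(2)*t**3 + 2*t*sqrt(t**2 + 4) - 9*sqrt(2)*t)/(4*t**4*sqrt(t**2 + 4) + 12*t**2*sqrt(t**2 + 4) + 9*sqrt(t**2 + 4))
This equals f(t) exactly, so the claim holds.

Valid - differentiating G returns exactly f.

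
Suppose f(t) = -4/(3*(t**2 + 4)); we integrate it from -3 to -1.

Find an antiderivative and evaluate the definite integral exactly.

Antiderivative: F(t) = -2*atan(t/2)/3; value = -2*atan(3/2)/3 + 2*atan(1/2)/3

A first test for any F(t): its t-derivative must equal f(t) identically.
F(t) = -2*atan(t/2)/3 is an antiderivative of f.
Check: d/dt[-2*atan(t/2)/3] = -4/(3*t**2 + 12), which equals f(t).
F(-1) = 2*atan(1/2)/3; F(-3) = 2*atan(3/2)/3.
Integral = F(-1) - F(-3) = -2*atan(3/2)/3 + 2*atan(1/2)/3.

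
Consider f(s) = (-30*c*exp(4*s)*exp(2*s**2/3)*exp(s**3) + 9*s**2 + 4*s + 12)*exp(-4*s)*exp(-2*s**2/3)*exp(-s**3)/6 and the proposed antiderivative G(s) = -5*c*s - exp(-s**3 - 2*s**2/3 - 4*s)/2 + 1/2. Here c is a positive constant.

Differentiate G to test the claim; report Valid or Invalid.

Valid - differentiating G returns exactly f.

d/ds[G] = (-30*c*exp(4*s)*exp(2*s**2/3)*exp(s**3) + 9*s**2 + 4*s + 12)*exp(-4*s)*exp(-2*s**2/3)*exp(-s**3)/6
This equals f(s) exactly, so the claim holds.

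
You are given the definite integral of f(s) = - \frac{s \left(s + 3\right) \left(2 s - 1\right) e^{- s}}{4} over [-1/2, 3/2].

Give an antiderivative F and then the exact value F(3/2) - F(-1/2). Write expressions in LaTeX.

Recognize the product-rule pattern: f = u'v + uv' with u = \frac{s^{3}}{2} + \frac{11 s^{2}}{4} + \frac{19 s}{4} + \frac{19}{4}, v = e^{- s}, so integration by parts undoes it.
F(s) = \frac{\left(2 s^{3} + 11 s^{2} + 19 s + 19\right) e^{- s}}{4} is an antiderivative of f.
Check: d/ds[\frac{\left(2 s^{3} + 11 s^{2} + 19 s + 19\right) e^{- s}}{4}] = \frac{\left(- 2 s^{3} - 5 s^{2} + 3 s\right) e^{- s}}{4}, which equals f(s).
F(3/2) = \frac{79}{4 e^{\frac{3}{2}}}; F(-1/2) = 3 e^{\frac{1}{2}}.
Integral = F(3/2) - F(-1/2) = - 3 e^{\frac{1}{2}} + \frac{79}{4 e^{\frac{3}{2}}}.

Antiderivative: F(s) = \frac{\left(2 s^{3} + 11 s^{2} + 19 s + 19\right) e^{- s}}{4}; value = - 3 e^{\frac{1}{2}} + \frac{79}{4 e^{\frac{3}{2}}}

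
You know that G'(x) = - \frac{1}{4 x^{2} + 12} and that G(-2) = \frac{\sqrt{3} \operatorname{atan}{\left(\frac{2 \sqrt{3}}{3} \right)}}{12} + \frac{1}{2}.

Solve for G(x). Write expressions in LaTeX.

A candidate passes only if d/dx[G] lands on the given G'(x) exactly.
A general antiderivative is - \frac{\sqrt{3} \operatorname{atan}{\left(\frac{\sqrt{3} x}{3} \right)}}{12} + C.
The condition gives C = \frac{\sqrt{3} \operatorname{atan}{\left(\frac{2 \sqrt{3}}{3} \right)}}{12} + \frac{1}{2} - (\frac{\sqrt{3} \operatorname{atan}{\left(\frac{2 \sqrt{3}}{3} \right)}}{12}) = \frac{1}{2}.
So G(x) = - \frac{\sqrt{3} \operatorname{atan}{\left(\frac{\sqrt{3} x}{3} \right)}}{12} + \frac{1}{2}.
Check: d/dx[- \frac{\sqrt{3} \operatorname{atan}{\left(\frac{\sqrt{3} x}{3} \right)}}{12} + \frac{1}{2}] = - \frac{1}{4 x^{2} + 12} = G'(x).

G(x) = - \frac{\sqrt{3} \operatorname{atan}{\left(\frac{\sqrt{3} x}{3} \right)}}{12} + \frac{1}{2}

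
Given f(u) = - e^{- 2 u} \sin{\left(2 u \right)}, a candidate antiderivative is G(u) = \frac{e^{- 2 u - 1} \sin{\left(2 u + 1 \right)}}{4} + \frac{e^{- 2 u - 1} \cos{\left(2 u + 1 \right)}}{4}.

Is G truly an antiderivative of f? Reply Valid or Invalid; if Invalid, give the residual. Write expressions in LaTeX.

d/du[G] = - \frac{e^{- 2 u} \sin{\left(2 u + 1 \right)}}{e}
d/du[G] - f(u) = \frac{\left(e \sin{\left(2 u \right)} - \sin{\left(2 u + 1 \right)}\right) e^{- 2 u}}{e} != 0.

Invalid: d/du[G] - f = \frac{\left(e \sin{\left(2 u \right)} - \sin{\left(2 u + 1 \right)}\right) e^{- 2 u}}{e}, which is not 0.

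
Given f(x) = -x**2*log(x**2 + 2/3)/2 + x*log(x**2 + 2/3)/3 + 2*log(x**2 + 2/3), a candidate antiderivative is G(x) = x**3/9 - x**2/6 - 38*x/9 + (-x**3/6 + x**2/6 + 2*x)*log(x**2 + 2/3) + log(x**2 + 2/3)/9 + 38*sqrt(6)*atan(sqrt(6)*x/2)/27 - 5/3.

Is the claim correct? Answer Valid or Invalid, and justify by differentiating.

Valid - the claim checks out under differentiation.

d/dx[G] = -x**2*log(x**2 + 2/3)/2 + x*log(x**2 + 2/3)/3 + 2*log(x**2 + 2/3)
This equals f(x) exactly, so the claim holds.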